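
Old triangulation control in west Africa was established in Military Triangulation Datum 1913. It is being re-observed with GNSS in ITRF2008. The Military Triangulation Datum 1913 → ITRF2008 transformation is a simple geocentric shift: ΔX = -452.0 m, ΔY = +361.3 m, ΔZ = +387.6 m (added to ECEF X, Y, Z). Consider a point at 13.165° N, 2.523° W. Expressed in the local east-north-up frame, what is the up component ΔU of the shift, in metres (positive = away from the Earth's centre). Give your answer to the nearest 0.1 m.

ΔU = -366.9 m

The local up (radial) axis is (cos φ cos λ, cos φ sin λ, sin φ), giving ΔU = -439.694 − 15.487 + 88.278 = -366.90 m.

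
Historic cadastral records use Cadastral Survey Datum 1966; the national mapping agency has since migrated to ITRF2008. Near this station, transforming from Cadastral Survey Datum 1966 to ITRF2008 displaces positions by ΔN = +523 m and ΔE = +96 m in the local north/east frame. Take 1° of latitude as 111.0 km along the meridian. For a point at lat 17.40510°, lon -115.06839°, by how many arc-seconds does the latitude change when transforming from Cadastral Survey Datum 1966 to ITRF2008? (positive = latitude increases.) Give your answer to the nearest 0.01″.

1° of latitude = 111.0 km, so Δφ = 523.0 / 111000 = 0.0047117° = 16.962″.

Δφ = 16.96″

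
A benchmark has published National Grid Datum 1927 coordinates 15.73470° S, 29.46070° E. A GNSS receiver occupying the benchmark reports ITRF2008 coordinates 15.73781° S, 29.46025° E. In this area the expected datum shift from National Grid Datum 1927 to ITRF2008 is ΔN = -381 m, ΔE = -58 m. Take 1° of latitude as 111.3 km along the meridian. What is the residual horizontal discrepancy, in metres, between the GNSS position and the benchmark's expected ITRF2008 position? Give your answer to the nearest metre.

Observed coordinate differences: Δφ = -0.00311°, Δλ = -0.00045°.
Converting to metres (1° lat = 111300 m, cos φ = 0.962528): observed ΔN = -346.1 m, observed ΔE = -48.2 m.
Subtracting the expected shift leaves a residual of -346.1 − (-381) = 34.9 m north and -48.2 − (-58) = 9.8 m east.
Residual distance = √(34.9² + 9.8²) = 36.2 m.

36 m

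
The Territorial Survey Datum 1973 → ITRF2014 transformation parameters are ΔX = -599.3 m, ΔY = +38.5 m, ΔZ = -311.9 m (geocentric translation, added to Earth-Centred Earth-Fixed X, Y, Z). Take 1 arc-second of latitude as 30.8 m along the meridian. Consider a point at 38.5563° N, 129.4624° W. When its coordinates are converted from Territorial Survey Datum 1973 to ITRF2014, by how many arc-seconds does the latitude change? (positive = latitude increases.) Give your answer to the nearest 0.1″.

Δφ = -15.0″

sin φ = 0.623283, cos φ = 0.781996, sin λ = -0.772042, cos λ = -0.635572.
North component: ΔN = −sin φ cos λ·ΔX − sin φ sin λ·ΔY + cos φ·ΔZ = −(0.623283)(-0.635572)(-599.3) − (0.623283)(-0.772042)(38.5) + (0.781996)(-311.9) = -462.79 m.
1° of latitude spans 3600 × 30.80 = 110880 m, so Δφ = -462.79 / 110880 × 3600 = -15.026″.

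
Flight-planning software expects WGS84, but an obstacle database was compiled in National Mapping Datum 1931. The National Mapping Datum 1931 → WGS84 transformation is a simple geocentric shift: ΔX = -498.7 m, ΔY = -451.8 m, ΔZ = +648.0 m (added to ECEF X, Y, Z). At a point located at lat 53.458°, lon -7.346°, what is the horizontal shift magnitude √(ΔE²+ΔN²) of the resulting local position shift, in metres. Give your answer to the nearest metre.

897 m

At φ = 53.458°, λ = -7.346°: sin φ = 0.803421, cos φ = 0.595412, sin λ = -0.127861, cos λ = 0.991792.
ΔE = −sin λ·ΔX + cos λ·ΔY = −(-0.127861)·(-498.7) + (0.991792)·(-451.8) = -511.86 m.
ΔN = −sin φ cos λ·ΔX − sin φ sin λ·ΔY + cos φ·ΔZ = −(0.803421)(0.991792)(-498.7) − (0.803421)(-0.127861)(-451.8) + (0.595412)(648.0) = 736.79 m.
Horizontal magnitude = √(ΔE² + ΔN²) = √((-511.86)² + 736.79²) = 897.14 m.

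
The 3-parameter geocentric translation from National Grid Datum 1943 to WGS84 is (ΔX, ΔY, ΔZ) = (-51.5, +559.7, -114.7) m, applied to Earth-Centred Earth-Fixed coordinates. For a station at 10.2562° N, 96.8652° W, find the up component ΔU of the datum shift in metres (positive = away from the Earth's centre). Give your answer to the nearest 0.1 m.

ΔU = -561.2 m

The local up (radial) axis is (cos φ cos λ, cos φ sin λ, sin φ), giving ΔU = 6.058 − 546.808 − 20.422 = -561.17 m.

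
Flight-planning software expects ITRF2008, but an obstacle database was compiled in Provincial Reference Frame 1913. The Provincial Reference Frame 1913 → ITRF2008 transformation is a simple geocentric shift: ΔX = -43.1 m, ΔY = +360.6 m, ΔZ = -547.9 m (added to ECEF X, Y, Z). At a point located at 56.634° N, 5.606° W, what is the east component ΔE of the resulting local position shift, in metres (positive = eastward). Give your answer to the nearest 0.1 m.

ΔE = 354.7 m

The local east axis at (φ, λ) is (−sin λ, cos λ, 0), so ΔE = −sin(-5.606°)·(-43.1) + cos(-5.606°)·360.6 = 354.66 m.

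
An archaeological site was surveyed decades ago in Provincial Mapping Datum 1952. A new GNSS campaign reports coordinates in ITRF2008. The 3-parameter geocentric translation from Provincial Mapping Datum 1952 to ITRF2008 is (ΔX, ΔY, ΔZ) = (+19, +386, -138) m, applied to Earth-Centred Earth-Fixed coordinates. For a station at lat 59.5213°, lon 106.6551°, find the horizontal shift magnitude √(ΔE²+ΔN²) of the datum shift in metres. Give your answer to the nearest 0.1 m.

405.0 m

At φ = 59.5213°, λ = 106.6551°: sin φ = 0.861818, cos φ = 0.507218, sin λ = 0.958047, cos λ = -0.286610.
ΔE = −sin λ·ΔX + cos λ·ΔY = −(0.958047)·(19) + (-0.286610)·(386) = -128.83 m.
ΔN = −sin φ cos λ·ΔX − sin φ sin λ·ΔY + cos φ·ΔZ = −(0.861818)(-0.286610)(19) − (0.861818)(0.958047)(386) + (0.507218)(-138) = -384.01 m.
Horizontal magnitude = √(ΔE² + ΔN²) = √((-128.83)² + (-384.01)²) = 405.04 m.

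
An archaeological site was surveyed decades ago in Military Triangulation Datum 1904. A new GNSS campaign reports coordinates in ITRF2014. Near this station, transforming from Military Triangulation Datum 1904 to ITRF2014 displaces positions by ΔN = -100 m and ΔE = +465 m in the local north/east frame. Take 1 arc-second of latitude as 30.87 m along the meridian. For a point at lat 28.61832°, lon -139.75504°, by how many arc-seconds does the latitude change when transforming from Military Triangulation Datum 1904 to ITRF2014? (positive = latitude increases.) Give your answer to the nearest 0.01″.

Δφ = -3.24″

1″ of latitude = 30.87 m, so Δφ = -100.0 / 30.87 = -3.239″.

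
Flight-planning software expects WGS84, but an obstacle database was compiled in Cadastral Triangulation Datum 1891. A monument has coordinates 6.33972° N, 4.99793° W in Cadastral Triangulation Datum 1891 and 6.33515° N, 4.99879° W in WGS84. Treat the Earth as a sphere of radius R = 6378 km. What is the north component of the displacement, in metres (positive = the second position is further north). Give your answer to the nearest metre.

Δφ = 6.33515° − 6.33972° = -0.00457°; Δλ = -4.99879° − -4.99793° = -0.00086°.
1° along a meridian = πR/180 = 111317 m.
ΔN = Δφ × 111317 = -508.7 m; ΔE = Δλ × 111317 × cos(6.33972°) = -0.00086 × 111317 × 0.993885 = -95.1 m.

ΔN = -509 m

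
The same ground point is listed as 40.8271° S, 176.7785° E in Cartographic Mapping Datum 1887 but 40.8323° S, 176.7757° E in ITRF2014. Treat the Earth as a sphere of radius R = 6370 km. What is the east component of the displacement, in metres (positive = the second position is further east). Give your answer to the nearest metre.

Δφ = -40.8323° − -40.8271° = -0.0052°; Δλ = 176.7757° − 176.7785° = -0.0028°.
1° along a meridian = πR/180 = 111177 m.
ΔN = Δφ × 111177 = -578.1 m; ΔE = Δλ × 111177 × cos(-40.8271°) = -0.0028 × 111177 × 0.756686 = -235.6 m.

ΔE = -236 m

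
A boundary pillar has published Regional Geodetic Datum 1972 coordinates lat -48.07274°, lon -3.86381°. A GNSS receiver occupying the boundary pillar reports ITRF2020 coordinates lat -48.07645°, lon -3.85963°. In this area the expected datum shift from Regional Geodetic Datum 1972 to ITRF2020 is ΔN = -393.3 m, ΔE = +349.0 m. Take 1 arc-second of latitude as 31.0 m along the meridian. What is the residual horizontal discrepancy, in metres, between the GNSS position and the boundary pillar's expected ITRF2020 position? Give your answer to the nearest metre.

Observed coordinate differences: Δφ = -0.00371°, Δλ = +0.00418°.
Converting to metres (1° lat = 111600 m, cos φ = 0.668187): observed ΔN = -414.0 m, observed ΔE = 311.7 m.
Subtracting the expected shift leaves a residual of -414.0 − (-393.3) = -20.7 m north and 311.7 − (349.0) = -37.3 m east.
Residual distance = √((-20.7)² + (-37.3)²) = 42.7 m.

43 m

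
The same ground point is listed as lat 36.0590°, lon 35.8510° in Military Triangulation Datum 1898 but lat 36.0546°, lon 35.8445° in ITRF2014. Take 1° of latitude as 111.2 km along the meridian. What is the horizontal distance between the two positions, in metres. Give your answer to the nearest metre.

Δφ = 36.0546° − 36.0590° = -0.0044°; Δλ = 35.8445° − 35.8510° = -0.0065°.
ΔN = Δφ × 111200 = -489.3 m; ΔE = Δλ × 111200 × cos(36.0590°) = -0.0065 × 111200 × 0.808411 = -584.3 m.
Distance = √(ΔE² + ΔN²) = √((-584.3)² + (-489.3)²) = 762.1 m.

762 m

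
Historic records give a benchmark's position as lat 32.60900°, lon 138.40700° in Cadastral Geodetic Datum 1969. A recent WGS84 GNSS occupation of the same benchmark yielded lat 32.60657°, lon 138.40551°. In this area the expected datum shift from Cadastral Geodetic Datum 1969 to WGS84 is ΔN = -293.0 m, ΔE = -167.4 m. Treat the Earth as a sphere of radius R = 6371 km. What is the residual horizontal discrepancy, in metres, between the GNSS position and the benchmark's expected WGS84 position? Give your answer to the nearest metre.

36 m

Observed coordinate differences: Δφ = -0.00243°, Δλ = -0.00149°.
Converting to metres (1° lat = 111195 m, cos φ = 0.842368): observed ΔN = -270.2 m, observed ΔE = -139.6 m.
Subtracting the expected shift leaves a residual of -270.2 − (-293.0) = 22.8 m north and -139.6 − (-167.4) = 27.8 m east.
Residual distance = √(22.8² + 27.8²) = 36.0 m.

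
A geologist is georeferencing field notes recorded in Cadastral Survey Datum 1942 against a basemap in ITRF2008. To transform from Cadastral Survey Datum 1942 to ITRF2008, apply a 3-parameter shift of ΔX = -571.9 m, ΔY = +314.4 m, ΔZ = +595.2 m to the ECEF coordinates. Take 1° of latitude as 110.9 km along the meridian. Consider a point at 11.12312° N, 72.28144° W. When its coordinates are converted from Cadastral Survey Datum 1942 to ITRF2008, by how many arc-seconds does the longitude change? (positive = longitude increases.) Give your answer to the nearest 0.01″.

sin φ = 0.192918, cos φ = 0.981215, sin λ = -0.952563, cos λ = 0.304342.
East component: ΔE = −sin λ·ΔX + cos λ·ΔY = −(-0.952563)(-571.9) + (0.304342)(314.4) = -449.09 m.
1° of latitude spans 110900 m; at latitude φ, 1° of longitude spans that × cos φ = 108816.7 m, so Δλ = -449.09 / 108816.7 × 3600 = -14.857″.

Δλ = -14.86″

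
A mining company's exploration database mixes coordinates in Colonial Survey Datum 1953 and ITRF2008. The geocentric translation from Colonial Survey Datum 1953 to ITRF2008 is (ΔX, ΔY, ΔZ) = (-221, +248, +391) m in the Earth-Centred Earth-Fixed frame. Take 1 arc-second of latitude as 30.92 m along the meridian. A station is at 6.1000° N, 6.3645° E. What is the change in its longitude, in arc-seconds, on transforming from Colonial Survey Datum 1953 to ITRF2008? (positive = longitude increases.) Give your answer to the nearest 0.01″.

sin φ = 0.106264, cos φ = 0.994338, sin λ = 0.110853, cos λ = 0.993837.
East component: ΔE = −sin λ·ΔX + cos λ·ΔY = −(0.110853)(-221) + (0.993837)(248) = 270.97 m.
1° of latitude spans 3600 × 30.92 = 111312 m; at latitude φ, 1° of longitude spans that × cos φ = 110681.7 m, so Δλ = 270.97 / 110681.7 × 3600 = 8.813″.

Δλ = 8.81″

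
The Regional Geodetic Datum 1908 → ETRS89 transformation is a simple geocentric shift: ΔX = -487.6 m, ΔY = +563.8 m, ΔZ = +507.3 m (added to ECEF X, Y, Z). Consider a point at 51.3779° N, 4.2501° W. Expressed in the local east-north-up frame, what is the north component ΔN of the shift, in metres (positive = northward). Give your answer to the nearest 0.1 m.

The local north axis is (−sin φ cos λ, −sin φ sin λ, cos φ), giving ΔN = 379.904 + 32.644 + 316.647 = 729.20 m.

ΔN = 729.2 m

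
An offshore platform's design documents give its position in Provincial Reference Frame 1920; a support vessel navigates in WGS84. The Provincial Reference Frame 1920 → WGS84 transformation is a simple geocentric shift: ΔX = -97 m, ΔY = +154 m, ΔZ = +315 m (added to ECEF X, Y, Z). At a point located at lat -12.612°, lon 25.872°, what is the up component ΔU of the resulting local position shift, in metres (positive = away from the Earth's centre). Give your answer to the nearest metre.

At φ = -12.612°, λ = 25.872°: sin φ = -0.218348, cos φ = 0.975871, sin λ = 0.436362, cos λ = 0.899771.
ΔU = cos φ cos λ·ΔX + cos φ sin λ·ΔY + sin φ·ΔZ = (0.975871)(0.899771)(-97) + (0.975871)(0.436362)(154) + (-0.218348)(315) = -88.37 m.

ΔU = -88 m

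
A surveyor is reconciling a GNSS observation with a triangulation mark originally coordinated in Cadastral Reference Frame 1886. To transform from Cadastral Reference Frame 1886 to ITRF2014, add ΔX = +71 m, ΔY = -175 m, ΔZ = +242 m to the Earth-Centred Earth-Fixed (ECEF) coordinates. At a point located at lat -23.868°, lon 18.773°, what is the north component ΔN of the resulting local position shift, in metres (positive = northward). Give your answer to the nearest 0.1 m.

ΔN = 225.7 m

At φ = -23.868°, λ = 18.773°: sin φ = -0.404631, cos φ = 0.914480, sin λ = 0.321820, cos λ = 0.946801.
ΔN = −sin φ cos λ·ΔX − sin φ sin λ·ΔY + cos φ·ΔZ = −(-0.404631)(0.946801)(71) − (-0.404631)(0.321820)(-175) + (0.914480)(242) = 225.72 m.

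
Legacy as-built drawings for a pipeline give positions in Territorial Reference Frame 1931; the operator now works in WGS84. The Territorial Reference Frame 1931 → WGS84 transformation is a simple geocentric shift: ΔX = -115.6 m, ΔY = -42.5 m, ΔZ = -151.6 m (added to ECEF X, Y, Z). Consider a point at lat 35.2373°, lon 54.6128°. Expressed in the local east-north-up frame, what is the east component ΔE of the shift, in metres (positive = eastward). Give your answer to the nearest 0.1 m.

The local east axis at (φ, λ) is (−sin λ, cos λ, 0), so ΔE = −sin(54.6128°)·(-115.6) + cos(54.6128°)·(-42.5) = 69.63 m.

ΔE = 69.6 m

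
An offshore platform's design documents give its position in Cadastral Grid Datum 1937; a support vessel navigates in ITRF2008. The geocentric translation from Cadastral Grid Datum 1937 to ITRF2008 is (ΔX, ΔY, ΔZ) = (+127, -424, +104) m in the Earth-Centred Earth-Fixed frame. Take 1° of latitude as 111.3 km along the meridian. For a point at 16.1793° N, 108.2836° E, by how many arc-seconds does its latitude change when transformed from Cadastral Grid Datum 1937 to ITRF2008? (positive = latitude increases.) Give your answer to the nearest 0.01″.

Δφ = 7.22″

sin φ = 0.278644, cos φ = 0.960394, sin λ = 0.949515, cos λ = -0.313721.
North component: ΔN = −sin φ cos λ·ΔX − sin φ sin λ·ΔY + cos φ·ΔZ = −(0.278644)(-0.313721)(127) − (0.278644)(0.949515)(-424) + (0.960394)(104) = 223.16 m.
1° of latitude spans 111300 m, so Δφ = 223.16 / 111300 × 3600 = 7.218″.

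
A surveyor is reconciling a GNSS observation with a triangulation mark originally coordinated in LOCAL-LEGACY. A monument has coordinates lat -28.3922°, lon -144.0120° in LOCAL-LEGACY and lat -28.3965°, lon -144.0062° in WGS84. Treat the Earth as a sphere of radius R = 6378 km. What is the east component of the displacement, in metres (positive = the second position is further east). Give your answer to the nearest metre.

ΔE = 568 m

Δφ = -28.3965° − -28.3922° = -0.0043°; Δλ = -144.0062° − -144.0120° = +0.0058°.
1° along a meridian = πR/180 = 111317 m.
ΔN = Δφ × 111317 = -478.7 m; ΔE = Δλ × 111317 × cos(-28.3922°) = +0.0058 × 111317 × 0.879713 = 568.0 m.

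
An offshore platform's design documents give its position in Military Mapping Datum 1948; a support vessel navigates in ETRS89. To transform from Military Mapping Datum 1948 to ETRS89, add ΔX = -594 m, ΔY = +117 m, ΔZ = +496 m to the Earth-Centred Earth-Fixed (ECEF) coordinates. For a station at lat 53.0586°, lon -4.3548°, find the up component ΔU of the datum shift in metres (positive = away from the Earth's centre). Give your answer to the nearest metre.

ΔU = 35 m

The local up (radial) axis is (cos φ cos λ, cos φ sin λ, sin φ), giving ΔU = -355.962 − 5.339 + 396.428 = 35.13 m.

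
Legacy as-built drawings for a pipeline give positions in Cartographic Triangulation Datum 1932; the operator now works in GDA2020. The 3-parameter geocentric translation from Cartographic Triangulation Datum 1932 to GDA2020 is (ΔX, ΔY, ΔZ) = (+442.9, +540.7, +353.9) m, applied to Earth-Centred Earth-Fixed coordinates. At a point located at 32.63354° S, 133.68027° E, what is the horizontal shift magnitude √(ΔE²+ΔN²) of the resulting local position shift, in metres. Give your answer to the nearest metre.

At φ = -32.63354°, λ = 133.68027°: sin φ = -0.539264, cos φ = 0.842137, sin λ = 0.723205, cos λ = -0.690633.
ΔE = −sin λ·ΔX + cos λ·ΔY = −(0.723205)·(442.9) + (-0.690633)·(540.7) = -693.73 m.
ΔN = −sin φ cos λ·ΔX − sin φ sin λ·ΔY + cos φ·ΔZ = −(-0.539264)(-0.690633)(442.9) − (-0.539264)(0.723205)(540.7) + (0.842137)(353.9) = 343.95 m.
Horizontal magnitude = √(ΔE² + ΔN²) = √((-693.73)² + 343.95²) = 774.32 m.

774 m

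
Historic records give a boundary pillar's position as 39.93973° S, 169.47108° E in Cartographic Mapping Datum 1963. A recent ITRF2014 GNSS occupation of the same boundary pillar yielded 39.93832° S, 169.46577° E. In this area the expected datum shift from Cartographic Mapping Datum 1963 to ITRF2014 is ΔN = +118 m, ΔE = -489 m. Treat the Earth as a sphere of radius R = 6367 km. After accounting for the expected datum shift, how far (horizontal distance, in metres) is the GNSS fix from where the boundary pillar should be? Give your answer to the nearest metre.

Observed coordinate differences: Δφ = +0.00141°, Δλ = -0.00531°.
Converting to metres (1° lat = 111125 m, cos φ = 0.766720): observed ΔN = 156.7 m, observed ΔE = -452.4 m.
Subtracting the expected shift leaves a residual of 156.7 − (118) = 38.7 m north and -452.4 − (-489) = 36.6 m east.
Residual distance = √(38.7² + 36.6²) = 53.2 m.

53 m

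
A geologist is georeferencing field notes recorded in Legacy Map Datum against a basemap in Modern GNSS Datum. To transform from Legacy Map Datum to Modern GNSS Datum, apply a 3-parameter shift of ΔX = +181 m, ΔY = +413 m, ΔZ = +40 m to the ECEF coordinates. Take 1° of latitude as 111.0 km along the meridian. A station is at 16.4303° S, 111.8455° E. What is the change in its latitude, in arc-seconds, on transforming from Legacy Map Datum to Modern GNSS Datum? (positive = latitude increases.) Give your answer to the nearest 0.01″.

sin φ = -0.282849, cos φ = 0.959165, sin λ = 0.928191, cos λ = -0.372105.
North component: ΔN = −sin φ cos λ·ΔX − sin φ sin λ·ΔY + cos φ·ΔZ = −(-0.282849)(-0.372105)(181) − (-0.282849)(0.928191)(413) + (0.959165)(40) = 127.74 m.
1° of latitude spans 111000 m, so Δφ = 127.74 / 111000 × 3600 = 4.143″.

Δφ = 4.14″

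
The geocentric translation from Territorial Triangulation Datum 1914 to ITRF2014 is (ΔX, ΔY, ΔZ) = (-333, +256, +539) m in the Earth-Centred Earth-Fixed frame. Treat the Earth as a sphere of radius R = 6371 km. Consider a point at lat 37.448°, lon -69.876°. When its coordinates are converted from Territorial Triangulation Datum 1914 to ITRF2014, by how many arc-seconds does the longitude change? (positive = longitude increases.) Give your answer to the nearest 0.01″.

sin φ = 0.608041, cos φ = 0.793906, sin λ = -0.938950, cos λ = 0.344053.
East component: ΔE = −sin λ·ΔX + cos λ·ΔY = −(-0.938950)(-333) + (0.344053)(256) = -224.59 m.
1° of latitude spans πR/180 = 111195 m; at latitude φ, 1° of longitude spans that × cos φ = 88278.3 m, so Δλ = -224.59 / 88278.3 × 3600 = -9.159″.

Δλ = -9.16″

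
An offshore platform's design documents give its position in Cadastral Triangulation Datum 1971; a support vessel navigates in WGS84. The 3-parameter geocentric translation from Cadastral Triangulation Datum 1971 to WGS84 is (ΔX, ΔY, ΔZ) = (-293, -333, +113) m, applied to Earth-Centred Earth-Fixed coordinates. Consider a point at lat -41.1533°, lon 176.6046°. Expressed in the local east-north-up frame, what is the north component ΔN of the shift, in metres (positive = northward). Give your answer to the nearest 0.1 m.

ΔN = 264.6 m

The local north axis is (−sin φ cos λ, −sin φ sin λ, cos φ), giving ΔN = 192.478 − 12.979 + 85.084 = 264.58 m.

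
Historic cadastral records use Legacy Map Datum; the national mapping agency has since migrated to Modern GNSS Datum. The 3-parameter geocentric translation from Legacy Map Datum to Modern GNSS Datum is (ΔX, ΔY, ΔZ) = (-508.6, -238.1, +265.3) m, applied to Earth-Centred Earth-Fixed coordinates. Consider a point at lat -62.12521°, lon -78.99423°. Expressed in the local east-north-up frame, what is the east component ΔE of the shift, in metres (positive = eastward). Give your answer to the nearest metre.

ΔE = -545 m

The local east axis at (φ, λ) is (−sin λ, cos λ, 0), so ΔE = −sin(-78.99423°)·(-508.6) + cos(-78.99423°)·(-238.1) = -544.70 m.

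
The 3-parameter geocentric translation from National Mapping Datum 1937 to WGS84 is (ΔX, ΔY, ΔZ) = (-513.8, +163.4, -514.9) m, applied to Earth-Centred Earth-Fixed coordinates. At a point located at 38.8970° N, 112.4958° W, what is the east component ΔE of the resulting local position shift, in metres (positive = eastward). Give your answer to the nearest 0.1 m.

The local east axis at (φ, λ) is (−sin λ, cos λ, 0), so ΔE = −sin(-112.4958°)·(-513.8) + cos(-112.4958°)·163.4 = -537.22 m.

ΔE = -537.2 m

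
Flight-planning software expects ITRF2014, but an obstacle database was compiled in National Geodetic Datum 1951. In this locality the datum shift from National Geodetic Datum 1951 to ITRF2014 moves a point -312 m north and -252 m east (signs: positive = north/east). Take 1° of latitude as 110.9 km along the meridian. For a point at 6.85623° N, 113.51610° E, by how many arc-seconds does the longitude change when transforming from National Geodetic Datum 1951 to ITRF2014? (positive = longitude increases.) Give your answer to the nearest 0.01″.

At latitude 6.85623°, cos φ = 0.992849.
1° of longitude at this latitude = 110.9 × cos φ = 110.11 km, so Δλ = -252.0 / 110106.9 = -0.0022887° = -8.239″.

Δλ = -8.24″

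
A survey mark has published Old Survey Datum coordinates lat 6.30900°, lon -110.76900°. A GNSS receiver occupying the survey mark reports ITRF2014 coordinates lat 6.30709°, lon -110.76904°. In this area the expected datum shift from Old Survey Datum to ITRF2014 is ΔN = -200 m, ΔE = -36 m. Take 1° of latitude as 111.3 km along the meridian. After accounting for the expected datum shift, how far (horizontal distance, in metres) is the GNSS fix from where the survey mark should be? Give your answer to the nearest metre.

34 m

Observed coordinate differences: Δφ = -0.00191°, Δλ = -0.00004°.
Converting to metres (1° lat = 111300 m, cos φ = 0.993944): observed ΔN = -212.6 m, observed ΔE = -4.4 m.
Subtracting the expected shift leaves a residual of -212.6 − (-200) = -12.6 m north and -4.4 − (-36) = 31.6 m east.
Residual distance = √((-12.6)² + 31.6²) = 34.0 m.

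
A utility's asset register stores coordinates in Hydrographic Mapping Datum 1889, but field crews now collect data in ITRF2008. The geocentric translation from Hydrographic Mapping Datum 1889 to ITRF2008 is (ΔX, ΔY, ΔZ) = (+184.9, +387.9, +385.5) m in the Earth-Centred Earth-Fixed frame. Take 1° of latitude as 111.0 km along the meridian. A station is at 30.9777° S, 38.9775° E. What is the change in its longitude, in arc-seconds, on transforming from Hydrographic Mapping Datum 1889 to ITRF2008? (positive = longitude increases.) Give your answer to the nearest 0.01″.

Δλ = 7.01″

sin φ = -0.514704, cos φ = 0.857368, sin λ = 0.629015, cos λ = 0.777393.
East component: ΔE = −sin λ·ΔX + cos λ·ΔY = −(0.629015)(184.9) + (0.777393)(387.9) = 185.25 m.
1° of latitude spans 111000 m; at latitude φ, 1° of longitude spans that × cos φ = 95167.8 m, so Δλ = 185.25 / 95167.8 × 3600 = 7.007″.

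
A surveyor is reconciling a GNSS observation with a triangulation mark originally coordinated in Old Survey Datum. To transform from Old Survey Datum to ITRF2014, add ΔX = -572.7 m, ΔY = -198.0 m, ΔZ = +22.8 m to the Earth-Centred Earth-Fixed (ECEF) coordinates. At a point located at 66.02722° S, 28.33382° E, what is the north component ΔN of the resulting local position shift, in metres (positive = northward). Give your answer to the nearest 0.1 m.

ΔN = -537.2 m

The local north axis is (−sin φ cos λ, −sin φ sin λ, cos φ), giving ΔN = -460.606 − 85.866 + 9.264 = -537.21 m.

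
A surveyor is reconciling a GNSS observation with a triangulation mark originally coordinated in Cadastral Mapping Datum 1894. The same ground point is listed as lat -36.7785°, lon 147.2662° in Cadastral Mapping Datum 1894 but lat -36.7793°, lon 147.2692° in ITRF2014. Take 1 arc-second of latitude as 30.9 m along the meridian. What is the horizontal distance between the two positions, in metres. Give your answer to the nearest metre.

Δφ = -36.7793° − -36.7785° = -0.0008°; Δλ = 147.2692° − 147.2662° = +0.0030°.
1° of latitude = 3600 × 30.90 = 111240 m.
ΔN = Δφ × 111240 = -89.0 m; ΔE = Δλ × 111240 × cos(-36.7785°) = +0.0030 × 111240 × 0.800956 = 267.3 m.
Distance = √(ΔE² + ΔN²) = √(267.3² + (-89.0)²) = 281.7 m.

282 m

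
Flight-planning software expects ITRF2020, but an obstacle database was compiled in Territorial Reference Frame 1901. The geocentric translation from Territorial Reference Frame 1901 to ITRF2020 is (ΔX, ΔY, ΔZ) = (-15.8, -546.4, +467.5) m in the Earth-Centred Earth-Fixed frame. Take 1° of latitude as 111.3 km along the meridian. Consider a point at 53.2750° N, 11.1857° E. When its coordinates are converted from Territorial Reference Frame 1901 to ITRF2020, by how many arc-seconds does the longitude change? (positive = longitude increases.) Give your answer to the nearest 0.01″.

sin φ = 0.801515, cos φ = 0.597975, sin λ = 0.193990, cos λ = 0.981004.
East component: ΔE = −sin λ·ΔX + cos λ·ΔY = −(0.193990)(-15.8) + (0.981004)(-546.4) = -532.96 m.
1° of latitude spans 111300 m; at latitude φ, 1° of longitude spans that × cos φ = 66554.6 m, so Δλ = -532.96 / 66554.6 × 3600 = -28.828″.

Δλ = -28.83″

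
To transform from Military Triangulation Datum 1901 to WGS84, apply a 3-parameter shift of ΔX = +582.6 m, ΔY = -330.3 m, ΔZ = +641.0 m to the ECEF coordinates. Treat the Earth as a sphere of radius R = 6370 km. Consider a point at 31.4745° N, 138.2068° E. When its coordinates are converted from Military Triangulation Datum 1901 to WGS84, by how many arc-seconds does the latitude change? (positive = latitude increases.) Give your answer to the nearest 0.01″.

sin φ = 0.522119, cos φ = 0.852873, sin λ = 0.666444, cos λ = -0.745555.
North component: ΔN = −sin φ cos λ·ΔX − sin φ sin λ·ΔY + cos φ·ΔZ = −(0.522119)(-0.745555)(582.6) − (0.522119)(0.666444)(-330.3) + (0.852873)(641.0) = 888.41 m.
1° of latitude spans πR/180 = 111177 m, so Δφ = 888.41 / 111177 × 3600 = 28.767″.

Δφ = 28.77″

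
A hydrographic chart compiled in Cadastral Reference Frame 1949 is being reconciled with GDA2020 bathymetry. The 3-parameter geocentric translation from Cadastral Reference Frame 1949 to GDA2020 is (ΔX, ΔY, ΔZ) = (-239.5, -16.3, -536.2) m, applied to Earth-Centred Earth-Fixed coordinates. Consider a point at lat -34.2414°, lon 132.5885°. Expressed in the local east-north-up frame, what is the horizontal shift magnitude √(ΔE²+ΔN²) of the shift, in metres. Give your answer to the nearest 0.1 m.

404.8 m

At φ = -34.2414°, λ = 132.5885°: sin φ = -0.562681, cos φ = 0.826674, sin λ = 0.736233, cos λ = -0.676728.
ΔE = −sin λ·ΔX + cos λ·ΔY = −(0.736233)·(-239.5) + (-0.676728)·(-16.3) = 187.36 m.
ΔN = −sin φ cos λ·ΔX − sin φ sin λ·ΔY + cos φ·ΔZ = −(-0.562681)(-0.676728)(-239.5) − (-0.562681)(0.736233)(-16.3) + (0.826674)(-536.2) = -358.82 m.
Horizontal magnitude = √(ΔE² + ΔN²) = √(187.36² + (-358.82)²) = 404.79 m.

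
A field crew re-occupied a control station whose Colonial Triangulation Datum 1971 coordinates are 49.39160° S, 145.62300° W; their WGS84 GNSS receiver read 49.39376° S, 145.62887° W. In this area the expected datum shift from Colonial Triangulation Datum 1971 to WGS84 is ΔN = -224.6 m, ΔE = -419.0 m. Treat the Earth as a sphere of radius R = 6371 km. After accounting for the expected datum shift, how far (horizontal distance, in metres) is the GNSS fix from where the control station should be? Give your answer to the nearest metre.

17 m

Observed coordinate differences: Δφ = -0.00216°, Δλ = -0.00587°.
Converting to metres (1° lat = 111195 m, cos φ = 0.650886): observed ΔN = -240.2 m, observed ΔE = -424.8 m.
Subtracting the expected shift leaves a residual of -240.2 − (-224.6) = -15.6 m north and -424.8 − (-419.0) = -5.8 m east.
Residual distance = √((-15.6)² + (-5.8)²) = 16.6 m.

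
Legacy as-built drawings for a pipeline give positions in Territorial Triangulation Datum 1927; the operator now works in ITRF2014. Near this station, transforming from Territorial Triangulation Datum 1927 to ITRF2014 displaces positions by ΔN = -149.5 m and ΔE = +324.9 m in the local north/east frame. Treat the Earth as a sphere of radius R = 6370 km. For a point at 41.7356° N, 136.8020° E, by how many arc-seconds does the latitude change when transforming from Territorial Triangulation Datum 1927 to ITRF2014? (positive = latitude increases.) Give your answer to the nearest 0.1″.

On a sphere of radius R, 1 rad of latitude = R, so Δφ = ΔN / R = -149.5 / 6370000 = -2.3469e-05 rad = -4.841″.

Δφ = -4.8″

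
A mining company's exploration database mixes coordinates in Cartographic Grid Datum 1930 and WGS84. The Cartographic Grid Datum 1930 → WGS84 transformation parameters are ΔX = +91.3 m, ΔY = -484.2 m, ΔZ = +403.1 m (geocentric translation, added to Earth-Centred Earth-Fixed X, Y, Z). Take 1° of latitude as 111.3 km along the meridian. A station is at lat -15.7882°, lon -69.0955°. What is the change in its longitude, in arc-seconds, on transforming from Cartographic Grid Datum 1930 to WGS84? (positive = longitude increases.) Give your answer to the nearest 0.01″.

sin φ = -0.272082, cos φ = 0.962274, sin λ = -0.934176, cos λ = 0.356811.
East component: ΔE = −sin λ·ΔX + cos λ·ΔY = −(-0.934176)(91.3) + (0.356811)(-484.2) = -87.48 m.
1° of latitude spans 111300 m; at latitude φ, 1° of longitude spans that × cos φ = 107101.1 m, so Δλ = -87.48 / 107101.1 × 3600 = -2.940″.

Δλ = -2.94″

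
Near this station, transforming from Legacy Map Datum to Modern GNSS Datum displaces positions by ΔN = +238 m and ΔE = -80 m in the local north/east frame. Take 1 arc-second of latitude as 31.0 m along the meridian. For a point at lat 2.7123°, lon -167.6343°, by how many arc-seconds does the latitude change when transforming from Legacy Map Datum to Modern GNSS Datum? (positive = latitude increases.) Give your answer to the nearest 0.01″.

1″ of latitude = 31.00 m, so Δφ = 238.0 / 31.00 = 7.677″.

Δφ = 7.68″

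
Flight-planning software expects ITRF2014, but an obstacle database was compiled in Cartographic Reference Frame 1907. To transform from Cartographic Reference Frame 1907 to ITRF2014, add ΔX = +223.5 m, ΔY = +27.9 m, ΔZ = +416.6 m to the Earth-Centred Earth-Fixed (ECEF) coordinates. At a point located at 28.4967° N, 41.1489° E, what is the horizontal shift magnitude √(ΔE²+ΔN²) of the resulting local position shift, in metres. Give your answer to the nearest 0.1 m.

At φ = 28.4967°, λ = 41.1489°: sin φ = 0.477108, cos φ = 0.878845, sin λ = 0.658018, cos λ = 0.753002.
ΔE = −sin λ·ΔX + cos λ·ΔY = −(0.658018)·(223.5) + (0.753002)·(27.9) = -126.06 m.
ΔN = −sin φ cos λ·ΔX − sin φ sin λ·ΔY + cos φ·ΔZ = −(0.477108)(0.753002)(223.5) − (0.477108)(0.658018)(27.9) + (0.878845)(416.6) = 277.07 m.
Horizontal magnitude = √(ΔE² + ΔN²) = √((-126.06)² + 277.07²) = 304.40 m.

304.4 m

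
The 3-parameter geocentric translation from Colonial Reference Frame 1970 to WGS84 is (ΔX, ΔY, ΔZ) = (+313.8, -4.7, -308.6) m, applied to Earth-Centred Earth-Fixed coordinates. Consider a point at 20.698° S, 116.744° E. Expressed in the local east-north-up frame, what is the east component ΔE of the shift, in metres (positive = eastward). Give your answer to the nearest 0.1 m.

ΔE = -278.1 m

The local east axis at (φ, λ) is (−sin λ, cos λ, 0), so ΔE = −sin(116.744°)·313.8 + cos(116.744°)·(-4.7) = -278.12 m.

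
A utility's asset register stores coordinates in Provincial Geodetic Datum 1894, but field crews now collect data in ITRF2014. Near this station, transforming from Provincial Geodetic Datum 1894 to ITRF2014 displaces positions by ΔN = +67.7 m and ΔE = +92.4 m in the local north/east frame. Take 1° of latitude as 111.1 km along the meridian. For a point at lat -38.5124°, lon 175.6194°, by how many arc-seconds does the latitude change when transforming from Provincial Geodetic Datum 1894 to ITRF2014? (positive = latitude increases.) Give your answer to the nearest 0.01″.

Δφ = 2.19″

1° of latitude = 111.1 km, so Δφ = 67.7 / 111100 = 0.0006094° = 2.194″.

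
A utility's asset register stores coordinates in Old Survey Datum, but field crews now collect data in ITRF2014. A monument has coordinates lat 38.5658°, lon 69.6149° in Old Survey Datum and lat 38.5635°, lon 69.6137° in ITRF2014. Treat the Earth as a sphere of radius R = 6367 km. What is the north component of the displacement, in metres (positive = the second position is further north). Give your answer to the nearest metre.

ΔN = -256 m

Δφ = 38.5635° − 38.5658° = -0.0023°; Δλ = 69.6137° − 69.6149° = -0.0012°.
1° along a meridian = πR/180 = 111125 m.
ΔN = Δφ × 111125 = -255.6 m; ΔE = Δλ × 111125 × cos(38.5658°) = -0.0012 × 111125 × 0.781893 = -104.3 m.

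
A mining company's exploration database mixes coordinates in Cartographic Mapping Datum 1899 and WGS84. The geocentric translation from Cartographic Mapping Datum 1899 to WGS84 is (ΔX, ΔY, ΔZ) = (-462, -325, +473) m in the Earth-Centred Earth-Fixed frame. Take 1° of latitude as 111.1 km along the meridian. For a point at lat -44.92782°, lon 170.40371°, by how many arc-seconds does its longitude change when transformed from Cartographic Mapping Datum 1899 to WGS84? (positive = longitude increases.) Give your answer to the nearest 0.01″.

sin φ = -0.706215, cos φ = 0.707997, sin λ = 0.166705, cos λ = -0.986007.
East component: ΔE = −sin λ·ΔX + cos λ·ΔY = −(0.166705)(-462) + (-0.986007)(-325) = 397.47 m.
1° of latitude spans 111100 m; at latitude φ, 1° of longitude spans that × cos φ = 78658.5 m, so Δλ = 397.47 / 78658.5 × 3600 = 18.191″.

Δλ = 18.19″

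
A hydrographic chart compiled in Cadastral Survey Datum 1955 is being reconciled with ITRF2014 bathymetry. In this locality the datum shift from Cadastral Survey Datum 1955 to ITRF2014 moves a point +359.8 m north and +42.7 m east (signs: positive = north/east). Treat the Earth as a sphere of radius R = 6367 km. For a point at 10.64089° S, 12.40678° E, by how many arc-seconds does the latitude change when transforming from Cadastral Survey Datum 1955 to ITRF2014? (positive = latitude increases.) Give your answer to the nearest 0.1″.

On a sphere of radius R, 1 rad of latitude = R, so Δφ = ΔN / R = 359.8 / 6367000 = 5.6510e-05 rad = 11.656″.

Δφ = 11.7″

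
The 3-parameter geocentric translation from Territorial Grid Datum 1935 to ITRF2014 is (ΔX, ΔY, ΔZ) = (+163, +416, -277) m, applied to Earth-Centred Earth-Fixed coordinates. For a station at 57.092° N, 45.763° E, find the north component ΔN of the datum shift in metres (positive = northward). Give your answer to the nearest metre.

At φ = 57.092°, λ = 45.763°: sin φ = 0.839544, cos φ = 0.543292, sin λ = 0.716460, cos λ = 0.697628.
ΔN = −sin φ cos λ·ΔX − sin φ sin λ·ΔY + cos φ·ΔZ = −(0.839544)(0.697628)(163) − (0.839544)(0.716460)(416) + (0.543292)(-277) = -496.18 m.

ΔN = -496 m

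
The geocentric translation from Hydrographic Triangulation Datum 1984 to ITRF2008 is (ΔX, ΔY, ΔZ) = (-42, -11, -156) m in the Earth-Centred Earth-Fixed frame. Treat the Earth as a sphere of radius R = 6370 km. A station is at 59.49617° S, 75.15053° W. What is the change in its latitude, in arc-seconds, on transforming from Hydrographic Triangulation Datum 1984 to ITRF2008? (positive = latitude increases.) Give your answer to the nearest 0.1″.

Δφ = -2.6″

sin φ = -0.861595, cos φ = 0.507596, sin λ = -0.966602, cos λ = 0.256280.
North component: ΔN = −sin φ cos λ·ΔX − sin φ sin λ·ΔY + cos φ·ΔZ = −(-0.861595)(0.256280)(-42) − (-0.861595)(-0.966602)(-11) + (0.507596)(-156) = -79.30 m.
1° of latitude spans πR/180 = 111177 m, so Δφ = -79.30 / 111177 × 3600 = -2.568″.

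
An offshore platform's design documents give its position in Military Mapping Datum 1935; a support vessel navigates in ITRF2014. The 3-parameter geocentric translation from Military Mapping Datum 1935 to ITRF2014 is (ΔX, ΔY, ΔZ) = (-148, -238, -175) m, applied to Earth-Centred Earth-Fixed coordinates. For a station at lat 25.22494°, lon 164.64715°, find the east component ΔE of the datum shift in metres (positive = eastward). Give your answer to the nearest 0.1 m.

ΔE = 268.7 m

The local east axis at (φ, λ) is (−sin λ, cos λ, 0), so ΔE = −sin(164.64715°)·(-148) + cos(164.64715°)·(-238) = 268.69 m.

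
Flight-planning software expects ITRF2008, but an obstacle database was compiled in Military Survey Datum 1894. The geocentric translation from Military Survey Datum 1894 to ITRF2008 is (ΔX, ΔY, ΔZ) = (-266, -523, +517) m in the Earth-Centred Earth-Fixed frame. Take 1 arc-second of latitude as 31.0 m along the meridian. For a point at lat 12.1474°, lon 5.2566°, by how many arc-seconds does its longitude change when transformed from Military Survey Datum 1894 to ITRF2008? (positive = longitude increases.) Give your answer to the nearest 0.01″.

sin φ = 0.210427, cos φ = 0.977609, sin λ = 0.091616, cos λ = 0.995794.
East component: ΔE = −sin λ·ΔX + cos λ·ΔY = −(0.091616)(-266) + (0.995794)(-523) = -496.43 m.
1° of latitude spans 3600 × 31.00 = 111600 m; at latitude φ, 1° of longitude spans that × cos φ = 109101.2 m, so Δλ = -496.43 / 109101.2 × 3600 = -16.381″.

Δλ = -16.38″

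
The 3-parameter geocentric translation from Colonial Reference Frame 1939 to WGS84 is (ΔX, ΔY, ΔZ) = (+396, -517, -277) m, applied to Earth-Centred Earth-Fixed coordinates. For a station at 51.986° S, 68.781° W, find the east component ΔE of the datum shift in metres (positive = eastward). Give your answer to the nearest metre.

At φ = -51.986°, λ = -68.781°: sin φ = -0.787860, cos φ = 0.615854, sin λ = -0.932204, cos λ = 0.361934.
ΔE = −sin λ·ΔX + cos λ·ΔY = −(-0.932204)·(396) + (0.361934)·(-517) = 182.03 m.

ΔE = 182 m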